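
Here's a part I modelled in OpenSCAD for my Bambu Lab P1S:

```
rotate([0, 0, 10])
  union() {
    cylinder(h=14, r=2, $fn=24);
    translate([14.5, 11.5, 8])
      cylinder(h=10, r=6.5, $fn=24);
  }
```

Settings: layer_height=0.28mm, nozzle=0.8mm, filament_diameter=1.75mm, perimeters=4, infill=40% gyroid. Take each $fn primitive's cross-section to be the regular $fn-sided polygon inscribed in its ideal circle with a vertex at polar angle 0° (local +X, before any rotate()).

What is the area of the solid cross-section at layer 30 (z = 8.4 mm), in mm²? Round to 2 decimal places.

143.64 mm²

At z = 8.4 mm: the r=2 cylinder gives a regular 24-gon of circumradius 2 (constant along its height) (area = (24/2)·2.000²·sin(360°/24) = 12.42 mm²); the r=6.5 cylinder at (14.5, 11.5) contributes a regular 24-gon of circumradius 6.5 (area = (24/2)·6.500²·sin(360°/24) = 131.22 mm²); Merging all regions: the 2 present regions are separate (no shared area or edge), so areas and boundary lengths simply add and each stays a separate island — area = 143.64 mm²; (rotated 10° about Z; rotation is an isometry so areas/perimeters/island counts are preserved). Overall, the cross-section has 2 separate islands. Net area = 143.64 mm².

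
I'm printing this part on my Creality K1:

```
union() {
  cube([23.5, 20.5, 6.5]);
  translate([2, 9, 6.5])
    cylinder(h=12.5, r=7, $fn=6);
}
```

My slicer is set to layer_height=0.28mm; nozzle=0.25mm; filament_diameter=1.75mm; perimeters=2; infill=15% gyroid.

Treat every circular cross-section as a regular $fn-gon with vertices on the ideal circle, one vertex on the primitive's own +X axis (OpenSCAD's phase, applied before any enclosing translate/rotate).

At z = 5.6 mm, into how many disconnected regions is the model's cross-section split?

At z = 5.6 mm: the 23.5×20.5 cube contributes its full rectangle; the cylinder at (2, 9) does not reach this height (z outside [6.5, 19]); Merging all regions: only the 23.5×20.5 cube is present, so the union is just that shape — 1 connected region. The result has 1 disconnected region.

1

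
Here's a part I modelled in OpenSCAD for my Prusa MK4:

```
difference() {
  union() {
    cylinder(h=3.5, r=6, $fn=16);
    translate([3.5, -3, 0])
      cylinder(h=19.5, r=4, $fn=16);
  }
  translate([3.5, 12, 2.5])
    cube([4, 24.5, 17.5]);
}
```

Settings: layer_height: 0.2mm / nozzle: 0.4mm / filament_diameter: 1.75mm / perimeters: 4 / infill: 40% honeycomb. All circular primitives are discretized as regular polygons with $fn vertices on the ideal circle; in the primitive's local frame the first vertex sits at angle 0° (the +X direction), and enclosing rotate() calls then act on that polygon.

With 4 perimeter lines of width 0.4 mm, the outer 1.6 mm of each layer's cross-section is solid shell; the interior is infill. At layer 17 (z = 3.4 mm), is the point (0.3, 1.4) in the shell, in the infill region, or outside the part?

At z = 3.4 mm: the r=6 cylinder gives a regular 16-gon of circumradius 6 (constant along its height); the r=4 cylinder at (3.5, -3) contributes a regular 16-gon of circumradius 4; Combining (union): the regions partially overlap (shared area 31.11 mm²), so overlapping operands fuse into one piece — 1 connected region; the cube at (3.5, 12) (footprint 4×24.5) is included at this height; After the difference (first − rest): starting from that combined region, the 4×24.5 cube at (3.5, 12) misses the remaining region (no effect) — 1 connected region. Overall, the cross-section is a single solid region. The nearest boundary edge runs (0.00, 6.00)→(2.30, 5.54); distance from the point to it = 4.45 mm. The point is inside the cross-section and 4.45 mm from the nearest boundary — more than the 1.6 mm shell width (4 × 0.4), so it's in the infill interior.

infill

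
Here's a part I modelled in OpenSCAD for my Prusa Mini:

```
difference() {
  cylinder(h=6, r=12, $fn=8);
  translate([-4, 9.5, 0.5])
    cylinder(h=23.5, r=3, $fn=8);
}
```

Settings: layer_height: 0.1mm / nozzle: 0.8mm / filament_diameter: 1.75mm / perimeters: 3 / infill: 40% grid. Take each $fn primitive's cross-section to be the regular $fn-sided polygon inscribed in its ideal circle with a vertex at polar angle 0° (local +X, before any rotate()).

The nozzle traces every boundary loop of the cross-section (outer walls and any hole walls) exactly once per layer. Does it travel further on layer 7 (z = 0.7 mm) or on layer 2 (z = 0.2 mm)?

Layer 7 (z = 0.7): the r=12 cylinder contributes a regular 8-gon of circumradius 12 (perimeter = 2·8·12.000·sin(180°/8) = 73.48 mm); the r=3 cylinder at (-4, 9.5) contributes a regular 8-gon of circumradius 3 (perimeter = 2·8·3.000·sin(180°/8) = 18.37 mm); After the difference (first − rest): starting from the r=12 cylinder, the r=3 cylinder at (-4, 9.5) partially overlaps it — only the 17.05 mm² overlap (of its 25.46 mm²) is removed, clipping the outline — boundary = 78.67 mm. So its perimeter = 78.67 mm. Layer 2 (z = 0.2): the r=12 cylinder gives a regular 8-gon of circumradius 12 (constant along its height) (perimeter = 2·8·12.000·sin(180°/8) = 73.48 mm); the cylinder at (-4, 9.5) is not intersected at this z (z outside [0.5, 24]); After the difference (first − rest): none of the subtracted shapes is present at this height, so the r=12 cylinder is unchanged — boundary = 73.48 mm. So its perimeter = 73.48 mm. Layer 7 is larger (78.67 vs 73.48 mm).

layer 7 (z = 0.7 mm)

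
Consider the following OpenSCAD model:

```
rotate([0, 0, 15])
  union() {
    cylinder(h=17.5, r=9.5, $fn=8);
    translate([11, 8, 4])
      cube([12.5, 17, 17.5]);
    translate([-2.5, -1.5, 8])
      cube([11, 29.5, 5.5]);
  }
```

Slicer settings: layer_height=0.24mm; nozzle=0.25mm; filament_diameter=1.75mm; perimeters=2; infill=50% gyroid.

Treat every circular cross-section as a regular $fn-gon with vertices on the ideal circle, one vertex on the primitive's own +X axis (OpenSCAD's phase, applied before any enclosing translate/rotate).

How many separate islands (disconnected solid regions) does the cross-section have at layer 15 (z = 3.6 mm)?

1

At z = 3.6 mm: the r=9.5 cylinder gives a regular 8-gon of circumradius 9.5 (constant along its height); the cube at (11, 8) does not reach this height (z outside [4, 21.5]); the cube at (-2.5, -1.5) is not intersected at this z (z outside [8, 13.5]); Combining (union): only the r=9.5 cylinder is present, so the union is just that shape — 1 connected region; (rotated 15° about Z; rotation is an isometry so areas/perimeters/island counts are preserved). Overall, the cross-section is a single solid region. Island count = 1.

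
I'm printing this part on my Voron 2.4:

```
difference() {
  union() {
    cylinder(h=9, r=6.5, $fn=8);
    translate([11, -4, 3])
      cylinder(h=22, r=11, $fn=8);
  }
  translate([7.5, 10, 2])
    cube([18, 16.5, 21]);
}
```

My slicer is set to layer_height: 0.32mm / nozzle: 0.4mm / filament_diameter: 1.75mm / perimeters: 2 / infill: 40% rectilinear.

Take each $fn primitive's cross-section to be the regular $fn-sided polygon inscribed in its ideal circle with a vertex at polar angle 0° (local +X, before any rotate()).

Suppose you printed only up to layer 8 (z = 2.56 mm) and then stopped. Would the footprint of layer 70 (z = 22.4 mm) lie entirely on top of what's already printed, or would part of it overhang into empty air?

Compare the two slices. At z = 2.56: the r=6.5 cylinder gives a regular 8-gon of circumradius 6.5 (constant along its height) (area = (8/2)·6.500²·sin(360°/8) = 119.50 mm²); the cylinder at (11, -4) is not intersected at this z (z outside [3, 25]); Merging all regions: only the r=6.5 cylinder is present, so the union is just that shape — area = 119.50 mm²; the 18×16.5 cube at (7.5, 10) contributes its full rectangle (area 297.00 mm²); Subtracting the remaining from the first: starting from that combined region (119.50 mm²), the 18×16.5 cube at (7.5, 10) misses the remaining region (no effect) — area = 119.50 mm². At z = 22.4: the cylinder does not reach this height (z outside [0, 9]); the r=11 cylinder at (11, -4) contributes a regular 8-gon of circumradius 11 (area = (8/2)·11.000²·sin(360°/8) = 342.24 mm²); Combining (union): only the r=11 cylinder at (11, -4) is present, so the union is just that shape — area = 342.24 mm²; the cube at (7.5, 10) is present — its section is the full 18×16.5 rectangle (area 297.00 mm²); Taking the first minus the rest: starting from the result so far (342.24 mm²), the 18×16.5 cube at (7.5, 10) misses the remaining region (no effect) — area = 342.24 mm². Checking containment: at z = 22.4 the cross-section extends beyond the z = 2.56 cross-section by about 303.88 mm².

part overhangs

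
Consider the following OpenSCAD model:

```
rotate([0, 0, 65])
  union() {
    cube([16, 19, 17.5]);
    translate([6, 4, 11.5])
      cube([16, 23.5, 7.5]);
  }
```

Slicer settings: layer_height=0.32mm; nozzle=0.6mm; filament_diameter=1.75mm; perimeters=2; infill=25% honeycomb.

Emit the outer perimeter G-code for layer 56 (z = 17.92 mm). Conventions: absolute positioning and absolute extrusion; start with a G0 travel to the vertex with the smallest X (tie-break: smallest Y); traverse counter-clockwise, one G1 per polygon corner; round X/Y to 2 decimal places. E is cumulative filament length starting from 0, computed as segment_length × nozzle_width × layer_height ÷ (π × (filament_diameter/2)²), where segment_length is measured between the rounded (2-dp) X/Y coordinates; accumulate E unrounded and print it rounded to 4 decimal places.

G0 X-22.39 Y17.06 Z17.92
G1 X-1.09 Y7.13 E1.8759
G1 X5.67 Y21.63 E3.1530
G1 X-15.63 Y31.56 E5.0290
G1 X-22.39 Y17.06 E6.3060

At z = 17.92 mm: the cube does not reach this height (z outside [0, 17.5]); the 16×23.5 cube at (6, 4) contributes its full rectangle; Merging all regions: only the 16×23.5 cube at (6, 4) is present, so the union is just that shape — 1 connected region; (whole slice rotated 65° about Z — lengths, areas and connectivity unchanged). The outline is a single polygon with 4 vertices. Extrusion per mm of travel: 0.6 × 0.32 / (π × 0.875²) = 0.079824. Accumulating E over each segment gives final E = 6.3060.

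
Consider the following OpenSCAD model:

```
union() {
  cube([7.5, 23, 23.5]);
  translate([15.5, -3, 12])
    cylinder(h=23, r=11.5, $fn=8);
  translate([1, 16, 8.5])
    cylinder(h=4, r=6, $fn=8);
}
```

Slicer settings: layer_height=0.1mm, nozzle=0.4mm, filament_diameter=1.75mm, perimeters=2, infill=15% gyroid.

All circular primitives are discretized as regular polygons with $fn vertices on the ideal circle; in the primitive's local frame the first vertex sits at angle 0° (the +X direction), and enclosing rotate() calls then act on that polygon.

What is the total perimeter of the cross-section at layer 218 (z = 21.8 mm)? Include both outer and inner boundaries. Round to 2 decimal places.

118.27 mm

At z = 21.8 mm: the 7.5×23 cube contributes its full rectangle (perimeter 61.00 mm); the cylinder at (15.5, -3): section is a regular 8-gon, circumradius r=11.5 (perimeter = 2·8·11.500·sin(180°/8) = 70.41 mm); the cylinder at (1, 16) does not reach this height (z outside [8.5, 12.5]); Combining (union): the regions partially overlap (shared area 6.13 mm²), so the edge portions inside another operand are dropped and the merged outline is re-measured after clipping — boundary = 118.27 mm. Overall, the cross-section is a single solid region. Total boundary length (outer) = 118.27 mm.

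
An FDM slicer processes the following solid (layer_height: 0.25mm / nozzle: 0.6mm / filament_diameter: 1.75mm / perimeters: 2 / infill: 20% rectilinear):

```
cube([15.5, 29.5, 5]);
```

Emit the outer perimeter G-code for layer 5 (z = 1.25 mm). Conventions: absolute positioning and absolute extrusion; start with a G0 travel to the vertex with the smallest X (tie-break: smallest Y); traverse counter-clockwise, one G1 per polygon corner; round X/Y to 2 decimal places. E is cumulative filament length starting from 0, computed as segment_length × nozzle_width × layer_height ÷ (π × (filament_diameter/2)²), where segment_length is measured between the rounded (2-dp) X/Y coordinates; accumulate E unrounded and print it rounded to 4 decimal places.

G0 X0.00 Y0.00 Z1.25
G1 X15.50 Y0.00 E0.9666
G1 X15.50 Y29.50 E2.8063
G1 X0.00 Y29.50 E3.7729
G1 X0.00 Y0.00 E5.6126

At z = 1.25 mm: the cube (footprint 15.5×29.5) is included at this height. The outline is a single polygon with 4 vertices. Extrusion per mm of travel: 0.6 × 0.25 / (π × 0.875²) = 0.062363. Accumulating E over each segment gives final E = 5.6126.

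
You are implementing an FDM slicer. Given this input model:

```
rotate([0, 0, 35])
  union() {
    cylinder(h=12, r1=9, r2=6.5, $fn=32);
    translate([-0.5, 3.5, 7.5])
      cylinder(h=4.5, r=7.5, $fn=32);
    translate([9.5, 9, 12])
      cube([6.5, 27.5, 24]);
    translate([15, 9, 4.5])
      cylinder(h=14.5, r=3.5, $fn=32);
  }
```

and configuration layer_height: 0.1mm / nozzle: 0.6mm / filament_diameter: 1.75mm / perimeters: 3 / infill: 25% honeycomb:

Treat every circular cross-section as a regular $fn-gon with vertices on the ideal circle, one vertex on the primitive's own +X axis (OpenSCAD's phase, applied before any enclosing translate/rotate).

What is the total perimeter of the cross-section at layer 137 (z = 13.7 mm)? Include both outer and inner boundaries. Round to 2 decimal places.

75.61 mm

At z = 13.7 mm: the cone is not intersected at this z (z outside [0, 12]); the cylinder at (-0.5, 3.5) is not intersected at this z (z outside [7.5, 12]); the cube at (9.5, 9) is present — its section is the full 6.5×27.5 rectangle (perimeter 68.00 mm); the cylinder at (15, 9): section is a regular 32-gon, circumradius r=3.5 (perimeter = 2·32·3.500·sin(180°/32) = 21.96 mm); Taking the union: the regions partially overlap (shared area 13.00 mm²), so the edge portions inside another operand are dropped and the merged outline is re-measured after clipping — boundary = 75.61 mm; (rotated 35° about Z; rotation is an isometry so areas/perimeters/island counts are preserved). Overall, the cross-section is a single solid region. Total boundary length (outer) = 75.61 mm.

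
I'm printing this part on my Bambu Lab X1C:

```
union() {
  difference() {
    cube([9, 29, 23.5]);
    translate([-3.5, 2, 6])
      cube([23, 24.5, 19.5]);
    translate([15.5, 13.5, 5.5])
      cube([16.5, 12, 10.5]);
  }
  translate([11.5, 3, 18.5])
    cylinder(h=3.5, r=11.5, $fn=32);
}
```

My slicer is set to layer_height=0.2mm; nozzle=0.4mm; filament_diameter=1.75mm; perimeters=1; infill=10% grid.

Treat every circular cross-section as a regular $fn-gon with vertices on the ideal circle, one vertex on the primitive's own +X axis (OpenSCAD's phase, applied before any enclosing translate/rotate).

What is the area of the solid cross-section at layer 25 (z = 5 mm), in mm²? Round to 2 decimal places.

At z = 5 mm: the cube is present — its section is the full 9×29 rectangle (area 261.00 mm²); the cube at (-3.5, 2) is absent (z outside [6, 25.5]); the cube at (15.5, 13.5) is not intersected at this z (z outside [5.5, 16]); After the difference (first − rest): none of the subtracted shapes is present at this height, so the 9×29 cube is unchanged — area = 261.00 mm²; the cylinder at (11.5, 3) is absent (z outside [18.5, 22]); Taking the union: only the result so far is present, so the union is just that shape — area = 261.00 mm². Overall, the cross-section is a single solid region. Net area = 261.00 mm².

261.00 mm²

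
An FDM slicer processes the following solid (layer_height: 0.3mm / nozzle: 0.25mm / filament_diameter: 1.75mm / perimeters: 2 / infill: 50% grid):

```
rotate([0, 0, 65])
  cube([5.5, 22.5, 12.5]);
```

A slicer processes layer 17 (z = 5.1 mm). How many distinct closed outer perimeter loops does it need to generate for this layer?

At z = 5.1 mm: the cube (footprint 5.5×22.5) is included at this height; (whole slice rotated 65° about Z — lengths, areas and connectivity unchanged). The result has 1 disconnected region.

1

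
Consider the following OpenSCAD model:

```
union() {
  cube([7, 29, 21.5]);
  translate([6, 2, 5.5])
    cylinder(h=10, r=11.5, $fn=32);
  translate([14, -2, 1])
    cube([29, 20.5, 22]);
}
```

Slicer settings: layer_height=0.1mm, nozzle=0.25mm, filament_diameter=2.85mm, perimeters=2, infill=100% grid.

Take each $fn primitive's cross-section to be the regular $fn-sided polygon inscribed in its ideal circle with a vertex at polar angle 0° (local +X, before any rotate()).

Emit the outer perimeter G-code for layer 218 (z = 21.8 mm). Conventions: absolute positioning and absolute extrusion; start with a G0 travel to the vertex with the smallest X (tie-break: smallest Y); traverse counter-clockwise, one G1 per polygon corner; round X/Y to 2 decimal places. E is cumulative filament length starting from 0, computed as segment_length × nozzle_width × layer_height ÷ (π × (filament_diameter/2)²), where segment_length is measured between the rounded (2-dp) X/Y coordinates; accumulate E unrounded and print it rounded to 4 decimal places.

G0 X14.00 Y-2.00 Z21.80
G1 X43.00 Y-2.00 E0.1136
G1 X43.00 Y18.50 E0.1940
G1 X14.00 Y18.50 E0.3076
G1 X14.00 Y-2.00 E0.3880

At z = 21.8 mm: the cube is not intersected at this z (z outside [0, 21.5]); the cylinder at (6, 2) does not reach this height (z outside [5.5, 15.5]); the 29×20.5 cube at (14, -2) contributes its full rectangle; Combining (union): only the 29×20.5 cube at (14, -2) is present, so the union is just that shape — 1 connected region. The outline is a single polygon with 4 vertices. Extrusion per mm of travel: 0.25 × 0.1 / (π × 1.425²) = 0.003919. Accumulating E over each segment gives final E = 0.3880.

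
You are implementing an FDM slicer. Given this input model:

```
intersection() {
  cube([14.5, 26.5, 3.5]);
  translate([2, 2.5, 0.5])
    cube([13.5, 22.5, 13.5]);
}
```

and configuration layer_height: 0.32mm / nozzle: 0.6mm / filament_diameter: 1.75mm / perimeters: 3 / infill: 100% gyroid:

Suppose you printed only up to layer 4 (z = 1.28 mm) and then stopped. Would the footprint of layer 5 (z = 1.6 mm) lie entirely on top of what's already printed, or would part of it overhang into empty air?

Compare the two slices. At z = 1.28: the cube (footprint 14.5×26.5) is included at this height (area 384.25 mm²); the 13.5×22.5 cube at (2, 2.5) contributes its full rectangle (area 303.75 mm²); Keeping only the common overlap: the 13.5×22.5 cube at (2, 2.5) partially overlaps the 14.5×26.5 cube; clipping to the common part keeps 281.25 mm² — area = 281.25 mm². At z = 1.6: the 14.5×26.5 cube contributes its full rectangle (area 384.25 mm²); the cube at (2, 2.5) (footprint 13.5×22.5) is included at this height (area 303.75 mm²); Keeping only the common overlap: the 13.5×22.5 cube at (2, 2.5) partially overlaps the 14.5×26.5 cube; clipping to the common part keeps 281.25 mm² — area = 281.25 mm². Checking containment: the cross-section at z = 1.6 is a subset of the cross-section at z = 1.28.

entirely on top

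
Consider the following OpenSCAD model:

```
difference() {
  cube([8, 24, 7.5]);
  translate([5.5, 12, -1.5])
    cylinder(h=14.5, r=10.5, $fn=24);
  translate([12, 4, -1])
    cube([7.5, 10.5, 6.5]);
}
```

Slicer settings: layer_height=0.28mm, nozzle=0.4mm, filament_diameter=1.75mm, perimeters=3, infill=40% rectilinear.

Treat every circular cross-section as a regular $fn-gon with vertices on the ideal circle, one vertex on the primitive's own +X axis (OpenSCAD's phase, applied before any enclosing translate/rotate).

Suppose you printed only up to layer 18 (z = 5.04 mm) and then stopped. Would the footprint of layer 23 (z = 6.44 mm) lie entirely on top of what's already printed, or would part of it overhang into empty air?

Compare the two slices. At z = 5.04: the 8×24 cube contributes its full rectangle (area 192.00 mm²); the r=10.5 cylinder at (5.5, 12) gives a regular 24-gon of circumradius 10.5 (constant along its height) (area = (24/2)·10.500²·sin(360°/24) = 342.42 mm²); the cube at (12, 4) (footprint 7.5×10.5) is included at this height (area 78.75 mm²); Subtracting the remaining from the first: starting from the 8×24 cube (192.00 mm²), the r=10.5 cylinder at (5.5, 12) partially overlaps it — only the 160.99 mm² overlap (of its 342.42 mm²) is removed, clipping the outline; the 7.5×10.5 cube at (12, 4) misses the remaining region (no effect) — area = 31.01 mm². At z = 6.44: the cube (footprint 8×24) is included at this height (area 192.00 mm²); the r=10.5 cylinder at (5.5, 12) contributes a regular 24-gon of circumradius 10.5 (area = (24/2)·10.500²·sin(360°/24) = 342.42 mm²); the cube at (12, 4) is absent (z outside [-1, 5.5]); Taking the first minus the rest: starting from the 8×24 cube (192.00 mm²), the r=10.5 cylinder at (5.5, 12) partially overlaps it — only the 160.99 mm² overlap (of its 342.42 mm²) is removed, clipping the outline — area = 31.01 mm². Checking containment: the cross-section at z = 6.44 is a subset of the cross-section at z = 5.04.

entirely on top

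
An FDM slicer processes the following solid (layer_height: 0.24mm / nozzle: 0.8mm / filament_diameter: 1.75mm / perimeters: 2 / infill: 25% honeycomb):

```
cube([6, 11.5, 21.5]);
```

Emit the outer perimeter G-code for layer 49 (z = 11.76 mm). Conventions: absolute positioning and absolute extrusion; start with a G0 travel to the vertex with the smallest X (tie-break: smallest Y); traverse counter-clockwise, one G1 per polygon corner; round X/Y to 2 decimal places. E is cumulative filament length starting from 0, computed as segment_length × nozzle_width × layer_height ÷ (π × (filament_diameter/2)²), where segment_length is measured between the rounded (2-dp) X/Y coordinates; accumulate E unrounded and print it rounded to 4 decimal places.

At z = 11.76 mm: the cube is present — its section is the full 6×11.5 rectangle. The outline is a single polygon with 4 vertices. Extrusion per mm of travel: 0.8 × 0.24 / (π × 0.875²) = 0.079824. Accumulating E over each segment gives final E = 2.7939.

G0 X0.00 Y0.00 Z11.76
G1 X6.00 Y0.00 E0.4789
G1 X6.00 Y11.50 E1.3969
G1 X0.00 Y11.50 E1.8759
G1 X0.00 Y0.00 E2.7939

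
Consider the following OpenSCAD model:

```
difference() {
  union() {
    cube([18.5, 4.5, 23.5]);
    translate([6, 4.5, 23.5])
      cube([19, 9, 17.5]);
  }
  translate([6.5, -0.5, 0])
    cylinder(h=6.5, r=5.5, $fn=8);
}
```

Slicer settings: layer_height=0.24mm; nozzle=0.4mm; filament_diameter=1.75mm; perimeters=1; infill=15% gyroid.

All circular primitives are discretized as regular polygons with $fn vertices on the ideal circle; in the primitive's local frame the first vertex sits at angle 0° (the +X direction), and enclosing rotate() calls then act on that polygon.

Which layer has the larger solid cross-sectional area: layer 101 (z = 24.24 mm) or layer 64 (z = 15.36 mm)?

layer 101 (z = 24.24 mm)

Layer 101 (z = 24.24): the cube is not intersected at this z (z outside [0, 23.5]); the 19×9 cube at (6, 4.5) contributes its full rectangle (area 171.00 mm²); Combining (union): only the 19×9 cube at (6, 4.5) is present, so the union is just that shape — area = 171.00 mm²; the cylinder at (6.5, -0.5) is not intersected at this z (z outside [0, 6.5]); Subtracting the remaining from the first: none of the subtracted shapes is present at this height, so the result so far is unchanged — area = 171.00 mm². So its area = 171.00 mm². Layer 64 (z = 15.36): the cube is present — its section is the full 18.5×4.5 rectangle (area 83.25 mm²); the cube at (6, 4.5) is absent (z outside [23.5, 41]); Combining (union): only the 18.5×4.5 cube is present, so the union is just that shape — area = 83.25 mm²; the cylinder at (6.5, -0.5) does not reach this height (z outside [0, 6.5]); Subtracting the remaining from the first: none of the subtracted shapes is present at this height, so the result so far is unchanged — area = 83.25 mm². So its area = 83.25 mm². Layer 101 is larger (171.00 vs 83.25 mm²).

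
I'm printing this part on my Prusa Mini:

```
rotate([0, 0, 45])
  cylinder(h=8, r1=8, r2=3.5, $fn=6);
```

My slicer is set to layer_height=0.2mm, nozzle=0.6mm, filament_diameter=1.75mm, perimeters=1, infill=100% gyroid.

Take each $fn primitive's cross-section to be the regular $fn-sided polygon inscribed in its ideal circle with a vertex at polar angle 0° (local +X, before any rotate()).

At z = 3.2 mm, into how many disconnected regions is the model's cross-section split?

1

At z = 3.2 mm: the cone: at t=0.400 of its height the radius interpolates to r₁+(r₂−r₁)t = 6.200, giving a regular 6-gon of that circumradius; (rotated 45° about Z; rotation is an isometry so areas/perimeters/island counts are preserved). The result has 1 disconnected region.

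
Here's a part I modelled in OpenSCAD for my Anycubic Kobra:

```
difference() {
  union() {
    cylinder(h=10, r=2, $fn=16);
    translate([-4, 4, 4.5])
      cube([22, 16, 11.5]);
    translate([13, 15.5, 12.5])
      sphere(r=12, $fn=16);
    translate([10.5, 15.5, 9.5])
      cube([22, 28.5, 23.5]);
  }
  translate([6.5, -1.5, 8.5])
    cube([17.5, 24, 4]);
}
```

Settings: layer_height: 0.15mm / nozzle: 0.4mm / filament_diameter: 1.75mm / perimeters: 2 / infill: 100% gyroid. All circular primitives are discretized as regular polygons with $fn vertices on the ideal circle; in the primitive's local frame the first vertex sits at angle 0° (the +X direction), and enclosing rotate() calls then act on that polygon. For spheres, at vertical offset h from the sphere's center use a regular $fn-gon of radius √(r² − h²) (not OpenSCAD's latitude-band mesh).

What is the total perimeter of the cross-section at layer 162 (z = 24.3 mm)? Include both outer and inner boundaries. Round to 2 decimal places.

103.45 mm

At z = 24.3 mm: the cylinder does not reach this height (z outside [0, 10]); the cube at (-4, 4) is not intersected at this z (z outside [4.5, 16]); the sphere at (13, 15.5): section is a regular 16-gon, circumradius = √(r²−h²) = √(12²−11.8²) = 2.182 (perimeter = 2·16·2.182·sin(180°/16) = 13.62 mm); the cube at (10.5, 15.5) (footprint 22×28.5) is included at this height (perimeter 101.00 mm); Combining (union): the regions partially overlap (shared area 7.29 mm²), so the edge portions inside another operand are dropped and the merged outline is re-measured after clipping — boundary = 103.45 mm; the cube at (6.5, -1.5) does not reach this height (z outside [8.5, 12.5]); Taking the first minus the rest: none of the subtracted shapes is present at this height, so that combined region is unchanged — boundary = 103.45 mm. Overall, the cross-section is a single solid region. Total boundary length (outer) = 103.45 mm.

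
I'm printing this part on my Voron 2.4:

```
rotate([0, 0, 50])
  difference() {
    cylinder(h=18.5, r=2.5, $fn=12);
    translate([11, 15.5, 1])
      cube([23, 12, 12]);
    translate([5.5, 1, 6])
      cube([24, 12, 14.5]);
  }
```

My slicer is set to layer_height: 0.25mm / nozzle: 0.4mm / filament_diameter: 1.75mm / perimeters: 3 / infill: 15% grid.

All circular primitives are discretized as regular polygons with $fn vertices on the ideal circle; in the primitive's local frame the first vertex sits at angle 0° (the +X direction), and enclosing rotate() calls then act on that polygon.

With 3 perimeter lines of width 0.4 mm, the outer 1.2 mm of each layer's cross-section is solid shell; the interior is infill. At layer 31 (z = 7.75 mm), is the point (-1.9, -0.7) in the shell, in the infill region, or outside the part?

At z = 7.75 mm: the r=2.5 cylinder gives a regular 12-gon of circumradius 2.5 (constant along its height); the cube at (11, 15.5) is present — its section is the full 23×12 rectangle; the cube at (5.5, 1) is present — its section is the full 24×12 rectangle; Taking the first minus the rest: starting from the r=2.5 cylinder, the 23×12 cube at (11, 15.5) misses the remaining region (no effect); the 24×12 cube at (5.5, 1) misses the remaining region (no effect) — 1 connected region; (rotated 50° about Z; rotation is an isometry so areas/perimeters/island counts are preserved). Overall, the cross-section is a single solid region. Undo the 50° rotation: the query point maps to (-1.758, 1.006) in the un-rotated model frame. The nearest boundary edge runs (-2.50, 0.00)→(-2.17, 1.25); distance from the point to it = 0.46 mm. The point is inside the cross-section, 0.46 mm from the nearest boundary — within the 1.2 mm shell band (3 × 0.4).

shell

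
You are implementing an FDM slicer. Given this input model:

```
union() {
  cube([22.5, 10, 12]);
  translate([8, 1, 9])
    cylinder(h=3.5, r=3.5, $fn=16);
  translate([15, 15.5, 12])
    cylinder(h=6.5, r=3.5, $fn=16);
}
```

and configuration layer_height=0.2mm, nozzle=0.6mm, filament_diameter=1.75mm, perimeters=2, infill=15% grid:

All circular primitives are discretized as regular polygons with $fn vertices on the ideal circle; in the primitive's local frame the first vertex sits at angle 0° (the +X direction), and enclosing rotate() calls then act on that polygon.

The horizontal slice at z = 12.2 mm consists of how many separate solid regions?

2

At z = 12.2 mm: the cube is not intersected at this z (z outside [0, 12]); the r=3.5 cylinder at (8, 1) contributes a regular 16-gon of circumradius 3.5; the r=3.5 cylinder at (15, 15.5) gives a regular 16-gon of circumradius 3.5 (constant along its height); Taking the union: the 2 present regions are separate (no shared area or edge), so areas and boundary lengths simply add and each stays a separate island — 2 connected regions. The result has 2 disconnected regions.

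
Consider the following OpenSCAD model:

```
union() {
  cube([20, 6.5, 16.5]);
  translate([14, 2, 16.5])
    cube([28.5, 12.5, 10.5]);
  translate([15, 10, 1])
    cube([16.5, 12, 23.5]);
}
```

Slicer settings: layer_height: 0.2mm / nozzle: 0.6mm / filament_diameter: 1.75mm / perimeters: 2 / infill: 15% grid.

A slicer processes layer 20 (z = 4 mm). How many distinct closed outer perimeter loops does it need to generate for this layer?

At z = 4 mm: the cube (footprint 20×6.5) is included at this height; the cube at (14, 2) is not intersected at this z (z outside [16.5, 27]); the cube at (15, 10) is present — its section is the full 16.5×12 rectangle; Taking the union: the 2 present regions are separate (no shared area or edge), so areas and boundary lengths simply add and each stays a separate island — 2 connected regions. The result has 2 disconnected regions.

2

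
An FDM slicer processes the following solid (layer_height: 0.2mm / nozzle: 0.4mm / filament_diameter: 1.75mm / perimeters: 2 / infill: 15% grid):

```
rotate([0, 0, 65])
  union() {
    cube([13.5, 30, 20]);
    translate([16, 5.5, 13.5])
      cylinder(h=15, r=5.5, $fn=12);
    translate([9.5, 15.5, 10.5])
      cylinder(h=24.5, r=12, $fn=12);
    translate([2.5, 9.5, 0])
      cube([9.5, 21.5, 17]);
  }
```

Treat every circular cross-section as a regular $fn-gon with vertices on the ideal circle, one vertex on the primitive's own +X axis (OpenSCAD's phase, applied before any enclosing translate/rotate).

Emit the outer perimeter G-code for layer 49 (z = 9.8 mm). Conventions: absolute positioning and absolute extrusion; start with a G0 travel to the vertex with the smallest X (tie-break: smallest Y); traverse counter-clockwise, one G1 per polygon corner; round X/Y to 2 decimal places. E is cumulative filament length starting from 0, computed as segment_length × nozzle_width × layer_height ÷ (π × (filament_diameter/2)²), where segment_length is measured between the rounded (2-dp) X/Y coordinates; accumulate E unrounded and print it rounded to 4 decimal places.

G0 X-27.19 Y12.68 Z9.80
G1 X0.00 Y0.00 E0.9978
G1 X5.71 Y12.24 E1.4471
G1 X-21.48 Y24.91 E2.4448
G1 X-22.12 Y23.55 E2.4948
G1 X-23.02 Y23.98 E2.5279
G1 X-27.04 Y15.37 E2.8440
G1 X-26.13 Y14.94 E2.8775
G1 X-27.19 Y12.68 E2.9605

At z = 9.8 mm: the cube is present — its section is the full 13.5×30 rectangle; the cylinder at (16, 5.5) is absent (z outside [13.5, 28.5]); the cylinder at (9.5, 15.5) does not reach this height (z outside [10.5, 35]); the cube at (2.5, 9.5) (footprint 9.5×21.5) is included at this height; Taking the union: the regions partially overlap (shared area 194.75 mm²), so overlapping operands fuse into one piece — 1 connected region; (whole slice rotated 65° about Z — lengths, areas and connectivity unchanged). The outline is a single polygon with 8 vertices. Extrusion per mm of travel: 0.4 × 0.2 / (π × 0.875²) = 0.033260. Accumulating E over each segment gives final E = 2.9605.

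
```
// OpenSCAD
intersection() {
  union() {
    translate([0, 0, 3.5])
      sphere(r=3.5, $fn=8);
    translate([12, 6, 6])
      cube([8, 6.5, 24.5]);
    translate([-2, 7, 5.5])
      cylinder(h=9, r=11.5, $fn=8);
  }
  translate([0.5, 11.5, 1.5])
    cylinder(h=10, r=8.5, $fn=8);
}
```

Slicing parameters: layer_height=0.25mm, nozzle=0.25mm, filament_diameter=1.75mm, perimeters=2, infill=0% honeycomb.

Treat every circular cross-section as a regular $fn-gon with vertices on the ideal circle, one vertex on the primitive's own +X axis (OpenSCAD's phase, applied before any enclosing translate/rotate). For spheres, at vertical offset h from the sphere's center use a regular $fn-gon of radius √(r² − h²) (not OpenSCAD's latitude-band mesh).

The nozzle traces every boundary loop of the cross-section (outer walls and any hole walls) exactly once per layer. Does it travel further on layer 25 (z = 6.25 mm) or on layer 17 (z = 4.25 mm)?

Layer 25 (z = 6.25): the r=3.5 sphere contributes a regular 8-gon of circumradius √(3.5²−2.75²) = 2.165 (perimeter = 2·8·2.165·sin(180°/8) = 13.26 mm); the 8×6.5 cube at (12, 6) contributes its full rectangle (perimeter 29.00 mm); the cylinder at (-2, 7): section is a regular 8-gon, circumradius r=11.5 (perimeter = 2·8·11.500·sin(180°/8) = 70.41 mm); Merging all regions: the regions partially overlap (shared area 13.26 mm²), so the edge portions inside another operand are dropped and the merged outline is re-measured after clipping — boundary = 99.41 mm; the cylinder at (0.5, 11.5): section is a regular 8-gon, circumradius r=8.5 (perimeter = 2·8·8.500·sin(180°/8) = 52.04 mm); Taking the intersection: the r=8.5 cylinder at (0.5, 11.5) partially overlaps the result so far; clipping to the common part keeps 176.46 mm² — boundary = 48.70 mm. So its perimeter = 48.70 mm. Layer 17 (z = 4.25): the r=3.5 sphere slices to a regular 8-gon of circumradius 3.419 (√(r²−h²) with h=0.75 from center) (perimeter = 2·8·3.419·sin(180°/8) = 20.93 mm); the cube at (12, 6) is not intersected at this z (z outside [6, 30.5]); the cylinder at (-2, 7) does not reach this height (z outside [5.5, 14.5]); Combining (union): only the r=3.5 sphere is present, so the union is just that shape — boundary = 20.93 mm; the r=8.5 cylinder at (0.5, 11.5) contributes a regular 8-gon of circumradius 8.5 (perimeter = 2·8·8.500·sin(180°/8) = 52.04 mm); After intersecting: the r=8.5 cylinder at (0.5, 11.5) partially overlaps the result so far; clipping to the common part keeps 0.16 mm² — boundary = 2.19 mm. So its perimeter = 2.19 mm. Layer 25 is larger (48.70 vs 2.19 mm).

layer 25 (z = 6.25 mm)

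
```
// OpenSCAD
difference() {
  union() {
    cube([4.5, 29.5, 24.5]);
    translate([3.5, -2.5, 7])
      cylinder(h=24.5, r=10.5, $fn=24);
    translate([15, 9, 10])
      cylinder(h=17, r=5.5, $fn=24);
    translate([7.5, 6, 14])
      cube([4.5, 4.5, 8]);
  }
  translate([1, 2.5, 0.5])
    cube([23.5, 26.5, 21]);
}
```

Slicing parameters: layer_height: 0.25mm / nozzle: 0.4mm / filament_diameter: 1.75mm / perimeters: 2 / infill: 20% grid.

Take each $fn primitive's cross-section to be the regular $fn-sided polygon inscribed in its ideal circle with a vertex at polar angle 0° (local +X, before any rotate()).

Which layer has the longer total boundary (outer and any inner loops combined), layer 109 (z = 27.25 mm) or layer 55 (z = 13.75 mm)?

layer 55 (z = 13.75 mm)

Layer 109 (z = 27.25): the cube is not intersected at this z (z outside [0, 24.5]); the cylinder at (3.5, -2.5): section is a regular 24-gon, circumradius r=10.5 (perimeter = 2·24·10.500·sin(180°/24) = 65.79 mm); the cylinder at (15, 9) is not intersected at this z (z outside [10, 27]); the cube at (7.5, 6) is absent (z outside [14, 22]); Taking the union: only the r=10.5 cylinder at (3.5, -2.5) is present, so the union is just that shape — boundary = 65.79 mm; the cube at (1, 2.5) does not reach this height (z outside [0.5, 21.5]); Subtracting the remaining from the first: none of the subtracted shapes is present at this height, so that combined region is unchanged — boundary = 65.79 mm. So its perimeter = 65.79 mm. Layer 55 (z = 13.75): the cube is present — its section is the full 4.5×29.5 rectangle (perimeter 68.00 mm); the r=10.5 cylinder at (3.5, -2.5) gives a regular 24-gon of circumradius 10.5 (constant along its height) (perimeter = 2·24·10.500·sin(180°/24) = 65.79 mm); the r=5.5 cylinder at (15, 9) gives a regular 24-gon of circumradius 5.5 (constant along its height) (perimeter = 2·24·5.500·sin(180°/24) = 34.46 mm); the cube at (7.5, 6) is absent (z outside [14, 22]); Merging all regions: the regions partially overlap (shared area 35.04 mm²), so the edge portions inside another operand are dropped and the merged outline is re-measured after clipping — boundary = 143.96 mm; the cube at (1, 2.5) (footprint 23.5×26.5) is included at this height (perimeter 100.00 mm); Subtracting the remaining from the first: starting from that combined region, the 23.5×26.5 cube at (1, 2.5) partially overlaps it — only the 216.75 mm² overlap (of its 622.75 mm²) is removed, clipping the outline — boundary = 119.84 mm. So its perimeter = 119.84 mm. Layer 55 is larger (119.84 vs 65.79 mm).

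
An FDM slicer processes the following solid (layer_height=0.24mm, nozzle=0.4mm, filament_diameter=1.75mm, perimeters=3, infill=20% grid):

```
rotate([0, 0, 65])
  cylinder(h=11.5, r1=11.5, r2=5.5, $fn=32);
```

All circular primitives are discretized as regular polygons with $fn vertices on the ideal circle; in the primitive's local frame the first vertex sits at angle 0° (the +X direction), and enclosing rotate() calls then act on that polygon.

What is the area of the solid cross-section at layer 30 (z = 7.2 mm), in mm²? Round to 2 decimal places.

187.17 mm²

At z = 7.2 mm: the cone contributes a regular 32-gon of circumradius 7.743 (interpolated between r1=11.5 and r2=5.5 at t=0.626) (area = (32/2)·7.743²·sin(360°/32) = 187.17 mm²); (rotated 65° about Z; rotation is an isometry so areas/perimeters/island counts are preserved). Overall, the cross-section is a single solid region. Net area = 187.17 mm².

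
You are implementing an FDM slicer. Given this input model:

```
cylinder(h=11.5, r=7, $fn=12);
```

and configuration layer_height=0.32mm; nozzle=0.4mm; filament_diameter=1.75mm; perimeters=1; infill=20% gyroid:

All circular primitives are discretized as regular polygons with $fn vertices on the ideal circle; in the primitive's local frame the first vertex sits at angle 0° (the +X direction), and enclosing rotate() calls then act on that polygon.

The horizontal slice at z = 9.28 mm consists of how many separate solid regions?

At z = 9.28 mm: the r=7 cylinder gives a regular 12-gon of circumradius 7 (constant along its height). The result has 1 disconnected region.

1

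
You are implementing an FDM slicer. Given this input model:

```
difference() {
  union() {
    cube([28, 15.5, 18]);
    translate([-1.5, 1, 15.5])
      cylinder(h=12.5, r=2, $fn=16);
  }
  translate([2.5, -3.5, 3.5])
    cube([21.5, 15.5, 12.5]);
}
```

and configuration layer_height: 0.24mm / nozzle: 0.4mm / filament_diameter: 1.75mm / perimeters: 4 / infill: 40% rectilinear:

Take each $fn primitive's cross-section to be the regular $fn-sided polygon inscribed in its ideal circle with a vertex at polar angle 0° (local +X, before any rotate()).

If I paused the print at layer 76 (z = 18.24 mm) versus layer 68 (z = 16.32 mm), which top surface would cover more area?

layer 68 (z = 16.32 mm)

Layer 76 (z = 18.24): the cube is not intersected at this z (z outside [0, 18]); the r=2 cylinder at (-1.5, 1) contributes a regular 16-gon of circumradius 2 (area = (16/2)·2.000²·sin(360°/16) = 12.25 mm²); Combining (union): only the r=2 cylinder at (-1.5, 1) is present, so the union is just that shape — area = 12.25 mm²; the cube at (2.5, -3.5) is not intersected at this z (z outside [3.5, 16]); Subtracting the remaining from the first: none of the subtracted shapes is present at this height, so the result so far is unchanged — area = 12.25 mm². So its area = 12.25 mm². Layer 68 (z = 16.32): the 28×15.5 cube contributes its full rectangle (area 434.00 mm²); the cylinder at (-1.5, 1): section is a regular 16-gon, circumradius r=2 (area = (16/2)·2.000²·sin(360°/16) = 12.25 mm²); Merging all regions: the regions partially overlap — summed areas 446.25 mm² minus the doubly-counted overlap 0.80 mm² gives 445.44 mm² — area = 445.44 mm²; the cube at (2.5, -3.5) is not intersected at this z (z outside [3.5, 16]); Taking the first minus the rest: none of the subtracted shapes is present at this height, so the result so far is unchanged — area = 445.44 mm². So its area = 445.44 mm². Layer 68 is larger (445.44 vs 12.25 mm²).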